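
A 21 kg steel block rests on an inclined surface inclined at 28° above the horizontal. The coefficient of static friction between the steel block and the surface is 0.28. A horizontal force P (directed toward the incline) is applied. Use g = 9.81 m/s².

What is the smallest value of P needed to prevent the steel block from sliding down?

The steel block tends to slide down (tan θ > μ_s), so at the point of impending slip friction acts up-slope at its limit: f = μ_s N.
Perpendicular to the incline: N = m g cos θ + P sin θ.
Along the incline: P cos θ + μ_s N = m g sin θ, i.e. P cos θ + μ_s (m g cos θ + P sin θ) = m g sin θ.
Solving, P (cos θ + μ_s sin θ) = m g (sin θ − μ_s cos θ), so P = 206×0.2222/1.014 = 45.1 N.

P_min ≈ 45.1 N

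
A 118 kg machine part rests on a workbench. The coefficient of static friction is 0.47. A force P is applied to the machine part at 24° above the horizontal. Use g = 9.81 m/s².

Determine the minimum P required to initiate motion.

P ≈ 492 N

N = m g − P sin α (the pull lifts the machine part).
At impending slip, P cos α = μ_s N = μ_s (m g − P sin α).
Solving: P (cos α + μ_s sin α) = μ_s m g → P = 0.47×1160/(cos 24° + 0.47 sin 24°) = 544/1.105 = 492 N.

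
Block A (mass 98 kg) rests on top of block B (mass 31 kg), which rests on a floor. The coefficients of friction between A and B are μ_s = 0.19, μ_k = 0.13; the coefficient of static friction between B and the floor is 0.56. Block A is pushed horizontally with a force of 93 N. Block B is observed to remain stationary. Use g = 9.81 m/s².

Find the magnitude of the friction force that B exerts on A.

The normal force B exerts on A is simply A's weight, N₁ = 961.4 N.
Maximum static friction on A from B: μ_s N₁ = 0.19×961.4 = 182.7 N.
Since P = 93 N ≤ 182.7 N, A does not slip on B; friction on A equals P = 93 N.
B experiences an equal 93 N forward from A (third law). B is in equilibrium, so the floor supplies f₂ = 93 N of static friction (limit μ_s(m_A+m_B)g = 708.7 N, not exceeded).

f ≈ 93 N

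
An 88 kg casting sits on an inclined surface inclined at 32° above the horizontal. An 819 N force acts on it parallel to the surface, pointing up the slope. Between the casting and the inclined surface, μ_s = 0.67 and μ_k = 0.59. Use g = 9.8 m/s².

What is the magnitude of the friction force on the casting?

f ≈ 362 N (down the incline)

The normal reaction is N = m g cos θ = 731.4 N.
For equilibrium along the incline the friction force must supply f = m g sin θ − P = 457 − 819 = -362 N (positive meaning up-slope).
Static friction can supply at most μ_s N = 490 N.
Since |-362| ≤ 490 N, the casting remains in static equilibrium and friction takes exactly the required value.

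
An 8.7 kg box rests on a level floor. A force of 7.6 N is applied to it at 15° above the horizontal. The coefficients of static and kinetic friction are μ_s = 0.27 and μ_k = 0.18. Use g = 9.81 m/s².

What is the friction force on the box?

f ≈ 7.34 N

Vertical equilibrium gives N = m g − P sin α = 83.38 N.
For equilibrium, f = P cos α = 7.6×cos 15° = 7.341 N.
The static-friction limit is μ_s N = 22.51 N.
Since 7.341 N does not exceed the limit, the box stays at rest and f = 7.34 N.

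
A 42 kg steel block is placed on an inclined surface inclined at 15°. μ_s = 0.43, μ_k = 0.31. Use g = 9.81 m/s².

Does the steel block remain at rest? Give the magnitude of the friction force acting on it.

f ≈ 107 N

N = m g cos θ = 398 N.
Down-slope weight component: m g sin θ = 107 N.
μ_s N = 171 N.
107 ≤ 171 N, so it stays put; friction = 107 N.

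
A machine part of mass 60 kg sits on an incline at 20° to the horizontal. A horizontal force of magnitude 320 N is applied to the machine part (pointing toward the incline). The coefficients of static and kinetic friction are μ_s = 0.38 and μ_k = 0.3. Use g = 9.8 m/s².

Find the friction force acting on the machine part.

f ≈ 99.6 N (down the incline)

Resolve perpendicular to the incline: N = m g cos θ + P sin θ = 60×9.8×cos 20° + 320×sin 20° = 662 N.
Parallel to the incline: P cos θ − m g sin θ = 300.7 − 201.1 = 99.59 N; the friction needed to balance this is 99.59 N acting down the slope.
The limit of static friction is μ_s N = 251.6 N.
|f_req| = 99.59 ≤ 251.6 N → the machine part is in equilibrium; friction equals the required value.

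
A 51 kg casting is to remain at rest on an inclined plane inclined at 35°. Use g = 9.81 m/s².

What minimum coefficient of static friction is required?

μ_s,min ≈ 0.7

At the slip threshold m g sin θ = μ_s m g cos θ, so μ_s,min = tan θ.
μ_s,min = tan 35° = 0.7.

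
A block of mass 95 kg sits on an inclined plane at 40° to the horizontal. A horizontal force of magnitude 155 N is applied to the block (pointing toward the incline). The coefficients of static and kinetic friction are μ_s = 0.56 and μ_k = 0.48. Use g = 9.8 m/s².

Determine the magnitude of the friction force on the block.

f ≈ 390 N (up the incline)

Resolve perpendicular to the incline: N = m g cos θ + P sin θ = 95×9.8×cos 40° + 155×sin 40° = 812.8 N.
Along the incline, the net driving force (taking up-slope positive) is P cos θ − m g sin θ = 118.7 − 598.4 = -479.7 N, so equilibrium requires friction f = 479.7 N (up-slope).
The limit of static friction is μ_s N = 455.2 N.
|f_req| = 479.7 > 455.2 N → the block slides down the incline; f = μ_k N = 0.48 × 812.8 = 390 N.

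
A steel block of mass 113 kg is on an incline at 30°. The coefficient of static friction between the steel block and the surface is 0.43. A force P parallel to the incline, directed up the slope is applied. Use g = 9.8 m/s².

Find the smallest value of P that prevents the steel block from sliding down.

P_min ≈ 141 N

The steel block tends to slide down (tan θ > μ_s), so at the point of impending slip friction acts up-slope at its limit: f = μ_s N.
P is parallel to the surface, so N = m g cos θ = 959 N.
Along the incline: P + μ_s N = m g sin θ, so P = 554 − 0.43×959 = 141 N.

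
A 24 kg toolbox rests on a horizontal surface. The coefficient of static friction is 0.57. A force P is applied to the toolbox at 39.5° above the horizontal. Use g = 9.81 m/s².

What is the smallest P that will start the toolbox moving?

P ≈ 118 N

N = m g − P sin α (the pull lifts the toolbox).
At impending slip, P cos α = μ_s N = μ_s (m g − P sin α).
Solving: P (cos α + μ_s sin α) = μ_s m g → P = 0.57×235/(cos 39.5° + 0.57 sin 39.5°) = 134/1.134 = 118 N.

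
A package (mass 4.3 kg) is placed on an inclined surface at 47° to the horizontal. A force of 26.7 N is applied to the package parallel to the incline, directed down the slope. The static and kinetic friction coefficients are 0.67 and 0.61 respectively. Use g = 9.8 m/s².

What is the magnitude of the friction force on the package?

Perpendicular to the surface, N = m g cos θ = 4.3·9.8·cos 47° = 28.74 N.
For equilibrium along the incline the friction force must supply f = m g sin θ + P = 30.82 + 26.7 = 57.52 N (positive meaning up-slope).
The static-friction ceiling is μ_s N = 0.67 × 28.74 = 19.26 N.
Since |57.52| > 19.26 N, static friction cannot hold it; the package slides down the incline and kinetic friction applies: f = μ_k N = 0.61 × 28.74 = 17.5 N.

f ≈ 17.5 N (up the incline)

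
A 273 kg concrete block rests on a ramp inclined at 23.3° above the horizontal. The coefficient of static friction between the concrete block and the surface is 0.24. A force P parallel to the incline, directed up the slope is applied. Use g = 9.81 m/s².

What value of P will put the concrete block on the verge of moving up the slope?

P ≈ 1650 N

At impending motion up the slope, friction acts down-slope at its limit: f = μ_s N.
P is parallel to the surface, so N = m g cos θ = 2460 N.
Along the incline: P = m g sin θ + μ_s N = 1060 + 0.24×2460 = 1650 N.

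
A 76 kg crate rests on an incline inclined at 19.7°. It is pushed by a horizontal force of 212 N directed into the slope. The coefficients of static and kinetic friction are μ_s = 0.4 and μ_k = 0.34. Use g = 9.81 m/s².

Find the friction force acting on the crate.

The horizontal push has a component P sin θ into the surface, so N = m g cos θ + P sin θ = 701.9 + 71.46 = 773.4 N.
Along the incline, the net driving force (taking up-slope positive) is P cos θ − m g sin θ = 199.6 − 251.3 = -51.73 N, so equilibrium requires friction f = 51.73 N (up-slope).
Maximum static friction: μ_s N = 0.4 × 773.4 = 309.4 N.
|f_req| = 51.73 ≤ 309.4 N → the crate is in equilibrium; friction equals the required value.

f ≈ 51.7 N (up the incline)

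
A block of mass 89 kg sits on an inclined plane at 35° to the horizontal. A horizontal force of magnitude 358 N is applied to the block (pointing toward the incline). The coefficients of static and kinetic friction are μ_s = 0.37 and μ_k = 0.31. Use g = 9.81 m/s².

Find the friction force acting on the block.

f ≈ 208 N (up the incline)

Resolve perpendicular to the incline: N = m g cos θ + P sin θ = 89×9.81×cos 35° + 358×sin 35° = 920.5 N.
Along the incline, the net driving force (taking up-slope positive) is P cos θ − m g sin θ = 293.3 − 500.8 = -207.5 N, so equilibrium requires friction f = 207.5 N (up-slope).
The limit of static friction is μ_s N = 340.6 N.
|f_req| = 207.5 ≤ 340.6 N → the block is in equilibrium; friction equals the required value.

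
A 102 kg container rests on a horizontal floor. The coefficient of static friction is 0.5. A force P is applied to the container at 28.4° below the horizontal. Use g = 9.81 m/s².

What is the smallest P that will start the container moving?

N = m g + P sin α (the push presses the container into the horizontal floor).
At impending slip, P cos α = μ_s N = μ_s (m g + P sin α).
Solving: P (cos α − μ_s sin α) = μ_s m g → P = 0.5×1000/(cos 28.4° − 0.5 sin 28.4°) = 500/0.6418 = 779 N.

P ≈ 779 N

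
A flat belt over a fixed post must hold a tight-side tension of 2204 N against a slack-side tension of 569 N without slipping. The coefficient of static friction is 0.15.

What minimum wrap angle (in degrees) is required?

β_min ≈ 517°

T₂/T₁ = e^{μβ} → β = ln(T₂/T₁)/μ.
β = ln(2204/569)/0.15 = 1.354/0.15 = 9.028 rad.
In degrees: β = 9.028 × 180/π = 517°.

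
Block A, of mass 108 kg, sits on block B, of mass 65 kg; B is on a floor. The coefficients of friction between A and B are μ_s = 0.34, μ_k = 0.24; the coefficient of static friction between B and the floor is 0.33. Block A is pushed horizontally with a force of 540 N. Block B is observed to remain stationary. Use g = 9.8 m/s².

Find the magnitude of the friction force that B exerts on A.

Between the blocks, N₁ = m_A g = 1058 N.
So the A–B interface can sustain at most μ_s N₁ = 359.9 N of static friction.
Since P = 540 N > 359.9 N, A slides on B; the A–B friction is kinetic: f₁ = μ_k N₁ = 0.24×1058 = 254 N.
B experiences an equal 254 N forward from A (third law). B is in equilibrium, so the floor supplies f₂ = 254 N of static friction (limit μ_s(m_A+m_B)g = 559.5 N, not exceeded).

f ≈ 254 N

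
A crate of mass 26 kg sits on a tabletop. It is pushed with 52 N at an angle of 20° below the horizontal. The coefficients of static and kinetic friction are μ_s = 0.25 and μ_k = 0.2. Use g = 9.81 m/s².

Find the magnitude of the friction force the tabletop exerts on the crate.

f ≈ 48.9 N

N = m g + P sin α = 255.1 + 52×sin 20° = 272.8 N.
Horizontally, friction must balance P cos α = 48.86 N.
The static-friction limit is μ_s N = 68.21 N.
Since 48.86 N does not exceed the limit, the crate stays at rest and f = 48.9 N.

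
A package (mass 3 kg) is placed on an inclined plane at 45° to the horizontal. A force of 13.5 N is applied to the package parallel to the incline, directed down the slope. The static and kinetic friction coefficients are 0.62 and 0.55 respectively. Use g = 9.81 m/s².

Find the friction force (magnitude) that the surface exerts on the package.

The normal reaction is N = m g cos θ = 20.81 N.
For equilibrium along the incline the friction force must supply f = m g sin θ + P = 20.81 + 13.5 = 34.31 N (positive meaning up-slope).
Maximum static friction available: μ_s N = 0.62 × 20.81 = 12.9 N.
Since |34.31| > 12.9 N, static friction cannot hold it; the package slides down the incline and kinetic friction applies: f = μ_k N = 0.55 × 20.81 = 11.4 N.

f ≈ 11.4 N (up the incline)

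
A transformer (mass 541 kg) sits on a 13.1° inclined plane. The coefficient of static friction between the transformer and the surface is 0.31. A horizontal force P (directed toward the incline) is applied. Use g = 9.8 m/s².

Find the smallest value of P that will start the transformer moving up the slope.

At impending motion up the slope, friction acts down-slope at its limit: f = μ_s N.
Perpendicular to the incline: N = m g cos θ + P sin θ.
Along the incline: P cos θ = m g sin θ + μ_s N = m g sin θ + μ_s (m g cos θ + P sin θ).
Solving, P (cos θ − μ_s sin θ) = m g (sin θ + μ_s cos θ), so P = 541×9.8×(sin 13.1° + 0.31 cos 13.1°)/(cos 13.1° − 0.31 sin 13.1°) = 5300×0.5286/0.9037 = 3100 N.

P ≈ 3100 N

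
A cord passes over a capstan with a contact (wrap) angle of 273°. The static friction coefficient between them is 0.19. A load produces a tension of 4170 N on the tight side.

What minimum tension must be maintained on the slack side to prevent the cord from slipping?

Capstan equation at impending slip: T_tight/T_slack = e^{μβ}.
β = 273° = 4.765 rad; e^{μβ} = e^{0.19×4.765} = 2.473.
T_slack = T_tight / e^{μβ} = 4170 / 2.473 = 1690 N.

T_min ≈ 1690 N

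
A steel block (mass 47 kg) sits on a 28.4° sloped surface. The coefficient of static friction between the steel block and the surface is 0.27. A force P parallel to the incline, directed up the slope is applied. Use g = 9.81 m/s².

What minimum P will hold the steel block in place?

The steel block tends to slide down (tan θ > μ_s), so at the point of impending slip friction acts up-slope at its limit: f = μ_s N.
P is parallel to the surface, so N = m g cos θ = 406 N.
Along the incline: P + μ_s N = m g sin θ, so P = 219 − 0.27×406 = 110 N.

P_min ≈ 110 N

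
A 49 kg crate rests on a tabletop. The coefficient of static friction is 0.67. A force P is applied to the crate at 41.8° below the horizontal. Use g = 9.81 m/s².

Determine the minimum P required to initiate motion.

N = m g + P sin α (the push presses the crate into the tabletop).
At impending slip, P cos α = μ_s N = μ_s (m g + P sin α).
Solving: P (cos α − μ_s sin α) = μ_s m g → P = 0.67×481/(cos 41.8° − 0.67 sin 41.8°) = 322/0.2989 = 1080 N.

P ≈ 1080 N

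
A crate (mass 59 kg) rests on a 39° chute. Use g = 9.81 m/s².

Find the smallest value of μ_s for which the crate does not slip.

μ_s,min ≈ 0.81

At the slip threshold m g sin θ = μ_s m g cos θ, so μ_s,min = tan θ.
μ_s,min = tan 39° = 0.81.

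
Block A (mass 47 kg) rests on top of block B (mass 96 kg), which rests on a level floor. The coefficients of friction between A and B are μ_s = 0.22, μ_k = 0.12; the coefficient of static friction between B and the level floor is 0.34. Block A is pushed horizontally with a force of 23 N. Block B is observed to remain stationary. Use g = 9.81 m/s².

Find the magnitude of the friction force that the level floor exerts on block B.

Between the blocks, N₁ = m_A g = 461.1 N.
Maximum static friction on A from B: μ_s N₁ = 0.22×461.1 = 101.4 N.
Since P = 23 N ≤ 101.4 N, A does not slip on B; friction on A equals P = 23 N.
By Newton's third law B feels 23 N forward from A. With B stationary, the floor's static friction on B balances it: f₂ = 23 N (well within μ_s(m_A+m_B)g = 477 N).

f ≈ 23 N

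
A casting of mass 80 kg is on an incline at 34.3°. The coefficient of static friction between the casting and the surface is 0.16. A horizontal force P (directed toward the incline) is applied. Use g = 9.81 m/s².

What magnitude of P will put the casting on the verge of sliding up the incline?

At impending motion up the slope, friction acts down-slope at its limit: f = μ_s N.
Perpendicular to the incline: N = m g cos θ + P sin θ.
Along the incline: P cos θ = m g sin θ + μ_s N = m g sin θ + μ_s (m g cos θ + P sin θ).
Solving, P (cos θ − μ_s sin θ) = m g (sin θ + μ_s cos θ), so P = 80×9.81×(sin 34.3° + 0.16 cos 34.3°)/(cos 34.3° − 0.16 sin 34.3°) = 785×0.6957/0.7359 = 742 N.

P ≈ 742 N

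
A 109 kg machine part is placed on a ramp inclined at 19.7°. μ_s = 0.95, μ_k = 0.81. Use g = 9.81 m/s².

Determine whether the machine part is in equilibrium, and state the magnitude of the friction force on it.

N = m g cos θ = 1010 N.
Down-slope weight component: m g sin θ = 360 N.
μ_s N = 956 N.
360 ≤ 956 N, so it stays put; friction = 360 N.

f ≈ 360 N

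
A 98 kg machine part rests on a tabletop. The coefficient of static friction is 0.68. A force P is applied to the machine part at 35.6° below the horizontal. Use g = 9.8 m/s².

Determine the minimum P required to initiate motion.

N = m g + P sin α (the push presses the machine part into the tabletop).
At impending slip, P cos α = μ_s N = μ_s (m g + P sin α).
Solving: P (cos α − μ_s sin α) = μ_s m g → P = 0.68×960/(cos 35.6° − 0.68 sin 35.6°) = 653/0.4173 = 1570 N.

P ≈ 1570 N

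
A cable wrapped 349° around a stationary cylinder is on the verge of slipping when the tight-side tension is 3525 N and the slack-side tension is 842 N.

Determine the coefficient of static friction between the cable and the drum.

μ ≈ 0.235

T₂/T₁ = e^{μβ} → μ = ln(T₂/T₁)/β.
β = 349° = 6.091 rad.
μ = ln(3525/842)/6.091 = ln(4.186)/6.091 = 0.235.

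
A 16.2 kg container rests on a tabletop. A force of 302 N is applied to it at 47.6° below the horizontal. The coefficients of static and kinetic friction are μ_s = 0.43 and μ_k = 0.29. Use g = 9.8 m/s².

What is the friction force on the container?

f ≈ 111 N

Vertical equilibrium gives N = m g + P sin α = 381.8 N.
The horizontal driving force is P cos α = 203.6 N, so equilibrium needs friction f = 203.6 N.
μ_s N = 0.43 × 381.8 = 164.2 N.
The required friction exceeds μ_s N, so the container moves and f = μ_k N = 111 N.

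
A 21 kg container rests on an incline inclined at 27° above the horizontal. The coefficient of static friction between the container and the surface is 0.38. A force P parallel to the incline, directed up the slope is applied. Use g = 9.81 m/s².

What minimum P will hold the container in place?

The container tends to slide down (tan θ > μ_s), so at the point of impending slip friction acts up-slope at its limit: f = μ_s N.
P is parallel to the surface, so N = m g cos θ = 184 N.
Along the incline: P + μ_s N = m g sin θ, so P = 93.5 − 0.38×184 = 23.8 N.

P_min ≈ 23.8 N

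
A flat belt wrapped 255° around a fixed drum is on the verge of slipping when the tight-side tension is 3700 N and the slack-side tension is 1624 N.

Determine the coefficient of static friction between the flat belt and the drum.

μ ≈ 0.185

T₂/T₁ = e^{μβ} → μ = ln(T₂/T₁)/β.
β = 255° = 4.451 rad.
μ = ln(3700/1624)/4.451 = ln(2.278)/4.451 = 0.185.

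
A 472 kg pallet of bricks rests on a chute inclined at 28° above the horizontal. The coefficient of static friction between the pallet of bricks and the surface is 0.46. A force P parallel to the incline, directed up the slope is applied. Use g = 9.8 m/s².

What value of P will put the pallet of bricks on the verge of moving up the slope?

At impending motion up the slope, friction acts down-slope at its limit: f = μ_s N.
P is parallel to the surface, so N = m g cos θ = 4080 N.
Along the incline: P = m g sin θ + μ_s N = 2170 + 0.46×4080 = 4050 N.

P ≈ 4050 N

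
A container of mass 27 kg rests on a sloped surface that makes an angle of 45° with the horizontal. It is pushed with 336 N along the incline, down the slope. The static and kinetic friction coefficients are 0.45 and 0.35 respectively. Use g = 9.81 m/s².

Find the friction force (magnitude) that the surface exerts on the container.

f ≈ 65.6 N (up the incline)

The normal reaction is N = m g cos θ = 187.3 N.
The friction needed for equilibrium is m g sin θ + P = 187.3 + 336 = 523.3 N, measured positive up-slope.
Static friction can supply at most μ_s N = 84.28 N.
|523.3| exceeds 84.28 N, so the container slips down-slope; friction is kinetic, f = μ_k N = 0.35×187.3 = 65.6 N.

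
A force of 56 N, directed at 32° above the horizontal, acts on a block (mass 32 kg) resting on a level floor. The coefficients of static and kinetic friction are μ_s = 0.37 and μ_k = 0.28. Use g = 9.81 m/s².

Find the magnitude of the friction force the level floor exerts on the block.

f ≈ 47.5 N

N = m g − P sin α = 313.9 − 56×sin 32° = 284.2 N.
Horizontally, friction must balance P cos α = 47.49 N.
The static-friction limit is μ_s N = 105.2 N.
47.49 ≤ 105.2 N → static; friction equals the required 47.5 N.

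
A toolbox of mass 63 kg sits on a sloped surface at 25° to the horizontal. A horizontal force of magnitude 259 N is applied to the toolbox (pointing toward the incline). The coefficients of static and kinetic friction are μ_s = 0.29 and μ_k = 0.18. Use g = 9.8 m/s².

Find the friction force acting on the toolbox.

f ≈ 26.2 N (up the incline)

The horizontal push has a component P sin θ into the surface, so N = m g cos θ + P sin θ = 559.6 + 109.5 = 669 N.
Parallel to the incline: P cos θ − m g sin θ = 234.7 − 260.9 = -26.19 N; the friction needed to balance this is 26.19 N acting up the slope.
Maximum static friction: μ_s N = 0.29 × 669 = 194 N.
|f_req| = 26.19 ≤ 194 N → the toolbox is in equilibrium; friction equals the required value.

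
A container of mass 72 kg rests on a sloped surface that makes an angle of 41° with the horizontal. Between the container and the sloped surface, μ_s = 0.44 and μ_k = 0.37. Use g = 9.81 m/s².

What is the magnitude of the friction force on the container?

f ≈ 197 N (up the incline)

Perpendicular to the surface, N = m g cos θ = 72·9.81·cos 41° = 533.1 N.
Along the slope the weight component is m g sin θ = 463.4 N; friction must supply exactly this, acting up-slope.
The static-friction ceiling is μ_s N = 0.44 × 533.1 = 234.5 N.
|463.4| exceeds 234.5 N, so the container slips down-slope; friction is kinetic, f = μ_k N = 0.37×533.1 = 197 N.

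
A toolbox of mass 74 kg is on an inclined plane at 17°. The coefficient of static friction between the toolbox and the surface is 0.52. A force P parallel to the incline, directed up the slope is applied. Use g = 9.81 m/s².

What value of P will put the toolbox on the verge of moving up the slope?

At impending motion up the slope, friction acts down-slope at its limit: f = μ_s N.
P is parallel to the surface, so N = m g cos θ = 694 N.
Along the incline: P = m g sin θ + μ_s N = 212 + 0.52×694 = 573 N.

P ≈ 573 N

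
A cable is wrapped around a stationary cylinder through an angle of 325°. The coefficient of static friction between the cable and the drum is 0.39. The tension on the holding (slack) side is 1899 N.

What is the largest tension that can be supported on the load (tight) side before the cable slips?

At impending slip the capstan equation gives T₂/T₁ = e^{μβ} with β in radians.
β = 325° × π/180 = 5.672 rad.
e^{μβ} = e^{0.39×5.672} = 9.136.
T₂ = T₁ · e^{μβ} = 1899 × 9.136 = 17300 N.

T_max ≈ 17300 N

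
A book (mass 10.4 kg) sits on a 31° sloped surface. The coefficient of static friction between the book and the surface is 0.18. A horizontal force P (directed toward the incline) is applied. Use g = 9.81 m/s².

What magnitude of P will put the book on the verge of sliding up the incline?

P ≈ 89.3 N

At impending motion up the slope, friction acts down-slope at its limit: f = μ_s N.
Perpendicular to the incline: N = m g cos θ + P sin θ.
Along the incline: P cos θ = m g sin θ + μ_s N = m g sin θ + μ_s (m g cos θ + P sin θ).
Solving, P (cos θ − μ_s sin θ) = m g (sin θ + μ_s cos θ), so P = 10.4×9.81×(sin 31° + 0.18 cos 31°)/(cos 31° − 0.18 sin 31°) = 102×0.6693/0.7645 = 89.3 N.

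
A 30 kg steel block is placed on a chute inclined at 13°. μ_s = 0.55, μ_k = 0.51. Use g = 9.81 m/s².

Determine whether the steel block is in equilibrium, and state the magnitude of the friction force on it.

N = m g cos θ = 287 N.
Down-slope weight component: m g sin θ = 66.2 N.
μ_s N = 158 N.
66.2 ≤ 158 N, so it stays put; friction = 66.2 N.

f ≈ 66.2 N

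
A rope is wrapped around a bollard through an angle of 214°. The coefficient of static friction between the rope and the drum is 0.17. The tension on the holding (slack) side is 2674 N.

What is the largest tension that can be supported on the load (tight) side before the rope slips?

T_max ≈ 5050 N

At impending slip the capstan equation gives T₂/T₁ = e^{μβ} with β in radians.
β = 214° × π/180 = 3.735 rad.
e^{μβ} = e^{0.17×3.735} = 1.887.
T₂ = T₁ · e^{μβ} = 2674 × 1.887 = 5050 N.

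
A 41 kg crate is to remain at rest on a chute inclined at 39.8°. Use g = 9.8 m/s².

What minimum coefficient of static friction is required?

At the slip threshold m g sin θ = μ_s m g cos θ, so μ_s,min = tan θ.
μ_s,min = tan 39.8° = 0.833.

μ_s,min ≈ 0.833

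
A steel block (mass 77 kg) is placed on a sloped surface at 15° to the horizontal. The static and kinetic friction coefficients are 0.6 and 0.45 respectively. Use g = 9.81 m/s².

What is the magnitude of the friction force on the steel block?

The normal reaction is N = m g cos θ = 729.6 N.
For equilibrium along the incline, friction must balance the weight component: f = m g sin θ = 195.5 N up the slope.
Static friction can supply at most μ_s N = 437.8 N.
Since |195.5| ≤ 437.8 N, static friction is sufficient; f equals the required value, not μ_s N.

f ≈ 196 N (up the incline)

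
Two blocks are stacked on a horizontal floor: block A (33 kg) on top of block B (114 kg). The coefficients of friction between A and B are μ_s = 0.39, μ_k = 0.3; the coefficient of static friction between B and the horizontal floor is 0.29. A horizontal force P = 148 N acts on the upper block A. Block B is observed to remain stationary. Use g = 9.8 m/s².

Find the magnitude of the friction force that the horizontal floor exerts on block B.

Normal force at the A–B interface: N₁ = m_A g = 323.4 N.
So the A–B interface can sustain at most μ_s N₁ = 126.1 N of static friction.
Since P = 148 N > 126.1 N, A slides on B; the A–B friction is kinetic: f₁ = μ_k N₁ = 0.3×323.4 = 97 N.
B experiences an equal 97 N forward from A (third law). B is in equilibrium, so the floor supplies f₂ = 97 N of static friction (limit μ_s(m_A+m_B)g = 417.8 N, not exceeded).

f ≈ 97 N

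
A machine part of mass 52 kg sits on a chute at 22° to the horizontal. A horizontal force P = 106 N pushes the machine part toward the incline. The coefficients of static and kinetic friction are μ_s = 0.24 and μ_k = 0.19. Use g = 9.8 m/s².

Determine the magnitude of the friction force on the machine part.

Normal direction: N = m g cos θ + P sin θ = 512.2 N.
Along the incline, the net driving force (taking up-slope positive) is P cos θ − m g sin θ = 98.28 − 190.9 = -92.62 N, so equilibrium requires friction f = 92.62 N (up-slope).
Maximum static friction: μ_s N = 0.24 × 512.2 = 122.9 N.
Since 92.62 N is within the 122.9 N limit, the machine part stays put and friction is exactly 92.6 N.

f ≈ 92.6 N (up the incline)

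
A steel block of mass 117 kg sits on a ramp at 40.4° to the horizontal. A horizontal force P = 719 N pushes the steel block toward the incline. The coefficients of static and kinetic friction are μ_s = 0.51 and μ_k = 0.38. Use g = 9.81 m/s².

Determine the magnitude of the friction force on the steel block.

f ≈ 196 N (up the incline)

The horizontal push has a component P sin θ into the surface, so N = m g cos θ + P sin θ = 874.1 + 466 = 1340 N.
Parallel to the incline: P cos θ − m g sin θ = 547.5 − 743.9 = -196.3 N; the friction needed to balance this is 196.3 N acting up the slope.
Maximum static friction: μ_s N = 0.51 × 1340 = 683.4 N.
Since 196.3 N is within the 683.4 N limit, the steel block stays put and friction is exactly 196 N.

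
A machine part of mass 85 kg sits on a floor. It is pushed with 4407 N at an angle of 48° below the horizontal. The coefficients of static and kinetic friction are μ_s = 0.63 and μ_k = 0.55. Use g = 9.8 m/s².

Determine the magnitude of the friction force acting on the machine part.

The vertical component of P adds to the normal force: N = m g + P sin α = 833 + 3275 = 4108 N.
The horizontal driving force is P cos α = 2949 N, so equilibrium needs friction f = 2949 N.
μ_s N = 0.63 × 4108 = 2588 N.
The required friction exceeds μ_s N, so the machine part moves and f = μ_k N = 2260 N.

f ≈ 2260 N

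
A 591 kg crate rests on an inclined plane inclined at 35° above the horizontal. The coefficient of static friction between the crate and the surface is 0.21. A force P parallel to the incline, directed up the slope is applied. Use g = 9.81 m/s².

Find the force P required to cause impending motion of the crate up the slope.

At impending motion up the slope, friction acts down-slope at its limit: f = μ_s N.
P is parallel to the surface, so N = m g cos θ = 4750 N.
Along the incline: P = m g sin θ + μ_s N = 3330 + 0.21×4750 = 4320 N.

P ≈ 4320 N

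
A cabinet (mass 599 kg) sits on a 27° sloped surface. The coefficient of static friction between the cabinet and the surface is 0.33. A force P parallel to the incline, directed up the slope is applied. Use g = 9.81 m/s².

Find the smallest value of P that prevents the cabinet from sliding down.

The cabinet tends to slide down (tan θ > μ_s), so at the point of impending slip friction acts up-slope at its limit: f = μ_s N.
P is parallel to the surface, so N = m g cos θ = 5240 N.
Along the incline: P + μ_s N = m g sin θ, so P = 2670 − 0.33×5240 = 940 N.

P_min ≈ 940 N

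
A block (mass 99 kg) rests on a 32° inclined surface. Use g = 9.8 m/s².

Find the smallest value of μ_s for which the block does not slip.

μ_s,min ≈ 0.625

At the slip threshold m g sin θ = μ_s m g cos θ, so μ_s,min = tan θ.
μ_s,min = tan 32° = 0.625.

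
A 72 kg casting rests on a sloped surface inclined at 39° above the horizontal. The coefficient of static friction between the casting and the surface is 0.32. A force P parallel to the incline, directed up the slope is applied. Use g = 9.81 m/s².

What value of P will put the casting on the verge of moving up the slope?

At impending motion up the slope, friction acts down-slope at its limit: f = μ_s N.
P is parallel to the surface, so N = m g cos θ = 549 N.
Along the incline: P = m g sin θ + μ_s N = 445 + 0.32×549 = 620 N.

P ≈ 620 N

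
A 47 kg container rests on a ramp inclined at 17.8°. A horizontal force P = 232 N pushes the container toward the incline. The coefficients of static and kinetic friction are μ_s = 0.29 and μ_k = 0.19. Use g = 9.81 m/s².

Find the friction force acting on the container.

Normal direction: N = m g cos θ + P sin θ = 509.9 N.
Parallel to the incline: P cos θ − m g sin θ = 220.9 − 140.9 = 79.95 N; the friction needed to balance this is 79.95 N acting down the slope.
The limit of static friction is μ_s N = 147.9 N.
|f_req| = 79.95 ≤ 147.9 N → the container is in equilibrium; friction equals the required value.

f ≈ 79.9 N (down the incline)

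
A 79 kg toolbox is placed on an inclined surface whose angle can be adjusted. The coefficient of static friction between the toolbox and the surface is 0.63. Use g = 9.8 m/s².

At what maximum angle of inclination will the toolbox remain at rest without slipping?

θ_max ≈ 32.2°

At the slip threshold, m g sin θ = μ_s · m g cos θ, so tan θ = μ_s.
θ_max = arctan(0.63) = 32.2°.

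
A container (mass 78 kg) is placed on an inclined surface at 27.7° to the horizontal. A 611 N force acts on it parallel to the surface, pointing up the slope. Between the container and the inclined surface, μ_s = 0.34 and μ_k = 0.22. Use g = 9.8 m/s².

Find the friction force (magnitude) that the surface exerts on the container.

f ≈ 149 N (down the incline)

Perpendicular to the surface, N = m g cos θ = 78·9.8·cos 27.7° = 676.8 N.
For equilibrium along the incline the friction force must supply f = m g sin θ − P = 355.3 − 611 = -255.7 N (positive meaning up-slope).
Static friction can supply at most μ_s N = 230.1 N.
|-255.7| exceeds 230.1 N, so the container slips up-slope; friction is kinetic, f = μ_k N = 0.22×676.8 = 149 N.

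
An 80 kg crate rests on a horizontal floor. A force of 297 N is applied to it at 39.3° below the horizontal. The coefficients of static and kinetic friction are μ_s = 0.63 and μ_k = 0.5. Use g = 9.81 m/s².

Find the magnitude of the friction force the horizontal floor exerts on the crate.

N = m g + P sin α = 784.8 + 297×sin 39.3° = 972.9 N.
Horizontally, friction must balance P cos α = 229.8 N.
The static-friction limit is μ_s N = 612.9 N.
Since 229.8 N does not exceed the limit, the crate stays at rest and f = 230 N.

f ≈ 230 N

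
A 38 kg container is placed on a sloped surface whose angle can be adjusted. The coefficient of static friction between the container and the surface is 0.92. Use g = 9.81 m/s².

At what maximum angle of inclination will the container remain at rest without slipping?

At the slip threshold, m g sin θ = μ_s · m g cos θ, so tan θ = μ_s.
θ_max = arctan(0.92) = 42.6°.

θ_max ≈ 42.6°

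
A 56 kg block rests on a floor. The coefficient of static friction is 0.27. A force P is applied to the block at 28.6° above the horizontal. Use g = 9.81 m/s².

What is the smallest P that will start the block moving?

N = m g − P sin α (the pull lifts the block).
At impending slip, P cos α = μ_s N = μ_s (m g − P sin α).
Solving: P (cos α + μ_s sin α) = μ_s m g → P = 0.27×549/(cos 28.6° + 0.27 sin 28.6°) = 148/1.007 = 147 N.

P ≈ 147 N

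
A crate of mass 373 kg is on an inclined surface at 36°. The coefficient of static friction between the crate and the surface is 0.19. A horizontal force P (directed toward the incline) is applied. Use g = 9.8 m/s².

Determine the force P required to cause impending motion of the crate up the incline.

At impending motion up the slope, friction acts down-slope at its limit: f = μ_s N.
Perpendicular to the incline: N = m g cos θ + P sin θ.
Along the incline: P cos θ = m g sin θ + μ_s N = m g sin θ + μ_s (m g cos θ + P sin θ).
Solving, P (cos θ − μ_s sin θ) = m g (sin θ + μ_s cos θ), so P = 373×9.8×(sin 36° + 0.19 cos 36°)/(cos 36° − 0.19 sin 36°) = 3660×0.7415/0.6973 = 3890 N.

P ≈ 3890 N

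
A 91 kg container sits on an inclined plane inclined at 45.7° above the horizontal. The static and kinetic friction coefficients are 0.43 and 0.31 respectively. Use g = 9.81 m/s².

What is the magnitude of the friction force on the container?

f ≈ 193 N (up the incline)

Normal force: N = m g cos θ = 91 × 9.81 × cos 45.7° = 623.5 N.
Along the slope the weight component is m g sin θ = 638.9 N; friction must supply exactly this, acting up-slope.
Maximum static friction available: μ_s N = 0.43 × 623.5 = 268.1 N.
Since |638.9| > 268.1 N, static friction cannot hold it; the container slides down the incline and kinetic friction applies: f = μ_k N = 0.31 × 623.5 = 193 N.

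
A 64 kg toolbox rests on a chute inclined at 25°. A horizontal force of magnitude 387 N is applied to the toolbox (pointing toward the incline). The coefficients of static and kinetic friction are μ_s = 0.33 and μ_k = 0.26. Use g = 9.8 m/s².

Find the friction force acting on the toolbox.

f ≈ 85.7 N (down the incline)

The horizontal push has a component P sin θ into the surface, so N = m g cos θ + P sin θ = 568.4 + 163.6 = 732 N.
Parallel to the incline: P cos θ − m g sin θ = 350.7 − 265.1 = 85.67 N; the friction needed to balance this is 85.67 N acting down the slope.
Maximum static friction: μ_s N = 0.33 × 732 = 241.6 N.
Since 85.67 N is within the 241.6 N limit, the toolbox stays put and friction is exactly 85.7 N.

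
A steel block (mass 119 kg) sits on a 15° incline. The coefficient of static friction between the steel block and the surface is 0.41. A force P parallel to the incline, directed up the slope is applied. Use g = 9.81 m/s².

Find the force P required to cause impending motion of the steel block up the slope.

P ≈ 764 N

At impending motion up the slope, friction acts down-slope at its limit: f = μ_s N.
P is parallel to the surface, so N = m g cos θ = 1130 N.
Along the incline: P = m g sin θ + μ_s N = 302 + 0.41×1130 = 764 N.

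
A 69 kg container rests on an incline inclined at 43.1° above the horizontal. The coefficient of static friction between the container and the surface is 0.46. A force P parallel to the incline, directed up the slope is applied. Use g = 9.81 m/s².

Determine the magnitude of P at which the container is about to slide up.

P ≈ 690 N

At impending motion up the slope, friction acts down-slope at its limit: f = μ_s N.
P is parallel to the surface, so N = m g cos θ = 494 N.
Along the incline: P = m g sin θ + μ_s N = 463 + 0.46×494 = 690 N.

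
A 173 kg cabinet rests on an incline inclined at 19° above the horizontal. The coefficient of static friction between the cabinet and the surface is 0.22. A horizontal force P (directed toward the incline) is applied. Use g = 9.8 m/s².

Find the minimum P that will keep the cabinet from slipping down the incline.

The cabinet tends to slide down (tan θ > μ_s), so at the point of impending slip friction acts up-slope at its limit: f = μ_s N.
Perpendicular to the incline: N = m g cos θ + P sin θ.
Along the incline: P cos θ + μ_s N = m g sin θ, i.e. P cos θ + μ_s (m g cos θ + P sin θ) = m g sin θ.
Solving, P (cos θ + μ_s sin θ) = m g (sin θ − μ_s cos θ), so P = 1700×0.1176/1.017 = 196 N.

P_min ≈ 196 N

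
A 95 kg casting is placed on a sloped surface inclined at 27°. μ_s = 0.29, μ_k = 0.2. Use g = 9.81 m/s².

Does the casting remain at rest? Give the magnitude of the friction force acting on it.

N = m g cos θ = 830 N.
Down-slope weight component: m g sin θ = 423 N.
μ_s N = 241 N.
423 > 241 N, so it slides; kinetic friction f = μ_k N = 0.2×830 = 166 N.

f ≈ 166 N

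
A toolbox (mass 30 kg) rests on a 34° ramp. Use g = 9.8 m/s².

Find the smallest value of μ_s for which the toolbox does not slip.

At the slip threshold m g sin θ = μ_s m g cos θ, so μ_s,min = tan θ.
μ_s,min = tan 34° = 0.675.

μ_s,min ≈ 0.675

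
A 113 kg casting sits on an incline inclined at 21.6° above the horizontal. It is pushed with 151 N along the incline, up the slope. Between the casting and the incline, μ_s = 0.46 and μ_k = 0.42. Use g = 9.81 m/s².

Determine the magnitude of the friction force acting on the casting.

Normal force: N = m g cos θ = 113 × 9.81 × cos 21.6° = 1031 N.
Parallel to the incline, ΣF = 0 gives f = m g sin θ − P = 408.1 − 151 = 257.1 N (up-slope positive).
Static friction can supply at most μ_s N = 474.1 N.
Since |257.1| ≤ 474.1 N, the casting remains in static equilibrium and friction takes exactly the required value.

f ≈ 257 N (up the incline)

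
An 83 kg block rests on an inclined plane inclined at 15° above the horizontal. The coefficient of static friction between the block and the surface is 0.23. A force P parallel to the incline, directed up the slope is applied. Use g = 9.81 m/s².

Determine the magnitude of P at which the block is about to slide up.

At impending motion up the slope, friction acts down-slope at its limit: f = μ_s N.
P is parallel to the surface, so N = m g cos θ = 786 N.
Along the incline: P = m g sin θ + μ_s N = 211 + 0.23×786 = 392 N.

P ≈ 392 N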